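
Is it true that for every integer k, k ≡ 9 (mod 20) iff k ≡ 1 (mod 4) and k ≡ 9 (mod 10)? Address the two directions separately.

Equivalent; both directions hold.

[⇒] Suppose k ≡ 9 (mod 20); write k = 20j + 9. Since 4 ∣ 20, reducing mod 4 gives k ≡ 9 ≡ 1 (mod 4); since 10 ∣ 20, reducing mod 10 gives k ≡ 9 (mod 10).

[⇐] Conversely, if k ≡ 1 (mod 4) and k ≡ 9 (mod 10), then by the Chinese remainder theorem k ≡ 9 (mod 20). This is exactly k ≡ 9 (mod 20).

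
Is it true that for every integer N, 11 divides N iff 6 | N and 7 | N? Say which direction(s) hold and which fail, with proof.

(⟹) This fails: take N = 11. Certainly 11 ∣ 11, but 6 ∤ 11.

(⟸) This fails: take N = 42. Both 6 ∣ 42 and 7 ∣ 42, yet 42 is not a multiple of 11 (since 42 = 3·11 + 9), so 11 ∤ 42.

Neither direction holds.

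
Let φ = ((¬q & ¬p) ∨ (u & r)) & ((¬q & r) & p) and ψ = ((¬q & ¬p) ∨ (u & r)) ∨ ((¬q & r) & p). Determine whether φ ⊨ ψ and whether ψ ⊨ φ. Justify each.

(⇐) This fails. Under p = F, r = F, u = F, q = F, the left side is false but the right side is true.

(⇒) Assume the antecedent. If p is true, the antecedent forces (p = T, r = T, u = T, q = F), and the consequent holds there. If p is false, the antecedent cannot hold. Either way the consequent holds.

(⇒) holds; (⇐) fails.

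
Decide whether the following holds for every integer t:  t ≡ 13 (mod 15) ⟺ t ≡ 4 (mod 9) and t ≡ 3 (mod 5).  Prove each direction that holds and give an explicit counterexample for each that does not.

Not equivalent: only (⇐) holds.

(⟹) This fails: t = 43 gives 43 ≡ 13 (mod 15) but 43 ≡ 7 (mod 9), so the conjunction on the right does not hold.

(⟸) Conversely, if t ≡ 4 (mod 9) and t ≡ 3 (mod 5), then by the Chinese remainder theorem t ≡ 13 (mod 45). Since 13 ≡ 13 (mod 15) and 15 ∣ 45, we get t ≡ 13 (mod 15).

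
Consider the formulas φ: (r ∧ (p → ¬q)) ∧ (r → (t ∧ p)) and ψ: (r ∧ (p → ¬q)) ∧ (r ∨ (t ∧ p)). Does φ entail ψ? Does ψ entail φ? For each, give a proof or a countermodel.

(→) Assume the antecedent. If r is true, the antecedent forces (r = T, q = F, p = T, t = T), and (r ∧ (p → ¬q)) ∧ (r ∨ (t ∧ p)) holds there. If r is false, the antecedent cannot hold. Either way (r ∧ (p → ¬q)) ∧ (r ∨ (t ∧ p)) holds.

(←) This fails. Under r = T, q = F, p = F, t = F, the left side is false but the right side is true.

The forward direction holds; the converse fails.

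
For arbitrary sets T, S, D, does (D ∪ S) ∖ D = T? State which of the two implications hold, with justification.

(⊆) fails and (⊇) fails.

(⟹) This inclusion fails. Take T = ∅, S = {1}, D = ∅; then 1 ∈ (D ∪ S) ∖ D but 1 ∉ T.

(⟸) This inclusion fails. Take T = {1}, S = ∅, D = ∅; then 1 ∈ T but 1 ∉ (D ∪ S) ∖ D.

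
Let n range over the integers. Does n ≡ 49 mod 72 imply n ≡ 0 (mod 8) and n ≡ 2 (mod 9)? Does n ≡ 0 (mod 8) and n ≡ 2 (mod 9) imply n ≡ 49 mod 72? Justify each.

Neither implication holds.

(⟹) This fails: n = 49 gives 49 ≡ 49 (mod 72) but 49 ≡ 1 (mod 8), so the conjunction on the right does not hold.

(⟸) This fails: n = 56 satisfies both congruences on the right (56 ≡ 0 mod 8 and 56 ≡ 2 mod 9) yet 56 ≡ 56 (mod 72), not 49.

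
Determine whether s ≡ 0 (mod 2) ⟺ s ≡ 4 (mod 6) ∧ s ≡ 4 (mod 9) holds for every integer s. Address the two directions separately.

(⟹) This fails: s = 0 gives 0 ≡ 0 (mod 2) but 0 ≡ 0 (mod 6), so the conjunction on the right does not hold.

(⟸) Conversely, if s ≡ 4 (mod 6) and s ≡ 4 (mod 9), then by the Chinese remainder theorem s ≡ 4 (mod 18). Since 4 ≡ 0 (mod 2) and 2 ∣ 18, we get s ≡ 0 (mod 2).

Only the converse holds.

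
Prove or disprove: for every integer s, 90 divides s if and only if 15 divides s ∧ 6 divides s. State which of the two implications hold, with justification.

The forward direction holds; the converse fails.

(⟹) If 90 ∣ s, write s = 90q. Since 90 = 6·15, s = 15·(6q), so 15 ∣ s; and since 90 = 15·6, s = 6·(15q), so 6 ∣ s.

(⟸) This fails: take s = 30. Both 15 ∣ 30 and 6 ∣ 30, yet 30 is not a multiple of 90 (since 30 = 0·90 + 30), so 90 ∤ 30.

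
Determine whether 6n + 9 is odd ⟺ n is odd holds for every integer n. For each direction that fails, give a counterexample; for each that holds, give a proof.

(⇒) fails; (⇐) holds.

(←) Suppose n is odd. Since 6 is even, 6n is even for every n, so 6n + 9 has the same parity as 9, which is odd. Hence 6n + 9 is odd.

(→) This fails: take n = 0. Then 6n + 9 = 9, which is odd, yet n = 0 is even, not odd.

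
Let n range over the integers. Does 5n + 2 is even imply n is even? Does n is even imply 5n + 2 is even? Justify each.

(←) Suppose n is even; write n = 2j. Then 5n + 2 = 5·(2j) + 2 = 2·5j + 2, which is even.

(→) Suppose 5n + 2 is even. Since 5 is odd, 5n and n have the same parity, so 5n + 2 ≡ n + 2 (mod 2). As 2 is even, 5n + 2 is even exactly when n is even. Thus n is even.

Equivalent; both directions hold.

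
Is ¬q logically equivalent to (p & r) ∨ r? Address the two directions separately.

(→) This fails. Under p = F, r = F, q = F, the left side is true but the right side is false.

(←) This fails. Under p = F, r = T, q = T, the left side is false but the right side is true.

Neither direction holds.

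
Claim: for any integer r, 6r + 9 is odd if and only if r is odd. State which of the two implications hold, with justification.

Only the reverse direction holds.

[⇐] Suppose r is odd. Since 6 is even, 6r is even for every r, so 6r + 9 has the same parity as 9, which is odd. Hence 6r + 9 is odd.

[⇒] This fails: take r = 4. Then 6r + 9 = 33, which is odd, yet r = 4 is even, not odd.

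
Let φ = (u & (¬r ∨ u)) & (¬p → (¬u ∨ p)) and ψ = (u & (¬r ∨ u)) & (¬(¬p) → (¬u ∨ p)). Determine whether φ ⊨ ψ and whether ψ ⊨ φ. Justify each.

(→) Assume the antecedent. If r is true, the antecedent forces (r = T, u = T, p = T), and the consequent holds there. If r is false, the antecedent forces (r = F, u = T, p = T), and the consequent holds there. Either way the consequent holds.

(←) This fails. Under r = F, u = T, p = F, the left side is false but the right side is true.

The forward direction holds; the converse fails.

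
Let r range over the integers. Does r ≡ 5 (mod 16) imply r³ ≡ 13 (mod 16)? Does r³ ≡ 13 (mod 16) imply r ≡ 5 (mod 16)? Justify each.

(→) Suppose r ≡ 5 (mod 16). Write r = 16j + 5. Then (16j + 5)³ = 4096j³ + 3840j² + 1200j + 125 = 16(256j³ + 240j² + 75j + 7) + 13, so r³ ≡ 13 (mod 16).

(←) Conversely, suppose r³ ≡ 13 (mod 16). The only residue r in {0, …, 15} with r³ ≡ 13 (mod 16) is r = 5, so r ≡ 5 (mod 16).

Equivalent; both directions hold.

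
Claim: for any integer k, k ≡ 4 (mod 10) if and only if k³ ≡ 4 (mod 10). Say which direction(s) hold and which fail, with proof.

(⇒) Suppose k ≡ 4 (mod 10). Write k = 10j + 4. Then (10j + 4)³ = 1000j³ + 1200j² + 480j + 64 = 10(100j³ + 120j² + 48j + 6) + 4, so k³ ≡ 4 (mod 10).

(⇐) For the converse, argue contrapositively. If k ≢ 4 (mod 10), then k is congruent to one of 0, 1, 2, 3, 5, 6, 7, 8, 9 modulo 10, and these give k³ ≡ 0, 1, 8, 7, 5, 6, 3, 2, 9 respectively — never 4.

Both directions hold.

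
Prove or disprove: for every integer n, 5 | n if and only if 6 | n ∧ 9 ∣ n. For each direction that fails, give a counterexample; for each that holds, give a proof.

Both directions fail.

[⇒] This fails: take n = 5. Certainly 5 ∣ 5, but 6 ∤ 5.

[⇐] This fails: take n = 18. Both 6 ∣ 18 and 9 ∣ 18, yet 18 is not a multiple of 5 (since 18 = 3·5 + 3), so 5 ∤ 18.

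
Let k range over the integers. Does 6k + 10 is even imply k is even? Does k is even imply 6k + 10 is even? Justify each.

[⇒] This fails: take k = 3. Then 6k + 10 = 28, which is even, yet k = 3 is odd, not even.

[⇐] Suppose k is even. Since 6 is even, 6k is even for every k, so 6k + 10 has the same parity as 10, which is even. Hence 6k + 10 is even.

(⇒) fails; (⇐) holds.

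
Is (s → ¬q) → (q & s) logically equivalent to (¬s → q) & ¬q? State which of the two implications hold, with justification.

Both directions fail.

[⇒] This fails. Under q = T, s = T, the left side is true but the right side is false.

[⇐] This fails. Under q = F, s = T, the left side is false but the right side is true.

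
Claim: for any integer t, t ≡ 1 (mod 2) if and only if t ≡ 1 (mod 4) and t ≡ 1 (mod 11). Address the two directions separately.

Forward direction. This fails: t = 3 gives 3 ≡ 1 (mod 2) but 3 ≡ 3 (mod 4), so the conjunction on the right does not hold.

Converse. If t ≡ 1 (mod 4) and t ≡ 1 (mod 11), then by the Chinese remainder theorem t ≡ 1 (mod 44). Since 1 ≡ 1 (mod 2) and 2 ∣ 44, we get t ≡ 1 (mod 2).

Not equivalent: only (⇐) holds.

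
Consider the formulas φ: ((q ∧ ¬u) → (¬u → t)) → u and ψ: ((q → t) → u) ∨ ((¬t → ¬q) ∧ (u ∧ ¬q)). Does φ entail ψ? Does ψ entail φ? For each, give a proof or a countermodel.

(⇒) Assume the antecedent. If u is true, the consequent reduces to true regardless of the other variables. If u is false, the antecedent forces (q = T, t = F, u = F), and the consequent holds there. Either way the consequent holds.

(⇐) Assume the antecedent. If u is true, ((q ∧ ¬u) → (¬u → t)) → u reduces to true regardless of the other variables. If u is false, the antecedent forces (q = T, t = F, u = F), and ((q ∧ ¬u) → (¬u → t)) → u holds there. Either way ((q ∧ ¬u) → (¬u → t)) → u holds.

Both directions hold.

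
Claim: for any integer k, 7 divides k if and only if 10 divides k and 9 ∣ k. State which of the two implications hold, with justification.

Neither direction holds.

(⟹) This fails: take k = 7. Certainly 7 ∣ 7, but 10 ∤ 7.

(⟸) This fails: take k = 90. Both 10 ∣ 90 and 9 ∣ 90, yet 90 is not a multiple of 7 (since 90 = 12·7 + 6), so 7 ∤ 90.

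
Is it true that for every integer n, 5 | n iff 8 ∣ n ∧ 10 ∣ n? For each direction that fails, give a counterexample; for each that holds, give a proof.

(⟸) Suppose 8 ∣ n and 10 ∣ n. Any common multiple of 8 and 10 is a multiple of their lcm; here lcm(8, 10) = 8·10/gcd(8, 10) = 80/2 = 40, so 40 ∣ n. Since 5 ∣ 40, it follows that 5 ∣ n.

(⟹) This fails: take n = 5. Certainly 5 ∣ 5, but 8 ∤ 5.

(⇒) fails; (⇐) holds.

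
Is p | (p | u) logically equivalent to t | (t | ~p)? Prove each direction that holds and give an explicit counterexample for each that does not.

Neither implication holds.

(→) This fails. Under u = F, p = T, t = F, the left side is true but the right side is false.

(←) This fails. Under u = F, p = F, t = F, the left side is false but the right side is true.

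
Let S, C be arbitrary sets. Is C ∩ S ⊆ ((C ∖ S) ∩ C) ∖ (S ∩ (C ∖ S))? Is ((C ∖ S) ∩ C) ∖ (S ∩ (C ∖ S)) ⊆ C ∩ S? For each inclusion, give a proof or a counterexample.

(⊆) This inclusion fails. Take S = {1}, C = {1}; then 1 ∈ C ∩ S but 1 ∉ ((C ∖ S) ∩ C) ∖ (S ∩ (C ∖ S)).

(⊇) This inclusion fails. Take S = ∅, C = {1}; then 1 ∈ ((C ∖ S) ∩ C) ∖ (S ∩ (C ∖ S)) but 1 ∉ C ∩ S.

Both inclusions fail.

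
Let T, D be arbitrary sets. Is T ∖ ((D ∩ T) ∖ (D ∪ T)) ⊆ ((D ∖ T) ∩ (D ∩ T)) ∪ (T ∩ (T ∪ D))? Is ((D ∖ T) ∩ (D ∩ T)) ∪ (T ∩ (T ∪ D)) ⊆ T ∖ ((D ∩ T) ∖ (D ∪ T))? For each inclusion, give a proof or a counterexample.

(⟹) Let x ∈ T ∖ ((D ∩ T) ∖ (D ∪ T)). Then either x ∈ T and x ∉ D; or x ∈ T ∩ D. In each case x ∈ ((D ∖ T) ∩ (D ∩ T)) ∪ (T ∩ (T ∪ D)), so T ∖ ((D ∩ T) ∖ (D ∪ T)) ⊆ ((D ∖ T) ∩ (D ∩ T)) ∪ (T ∩ (T ∪ D)).

(⟸) Let x ∈ ((D ∖ T) ∩ (D ∩ T)) ∪ (T ∩ (T ∪ D)). Then either x ∈ T and x ∉ D; or x ∈ T ∩ D. In each case x ∈ T ∖ ((D ∩ T) ∖ (D ∪ T)), so ((D ∖ T) ∩ (D ∩ T)) ∪ (T ∩ (T ∪ D)) ⊆ T ∖ ((D ∩ T) ∖ (D ∪ T)).

Both inclusions hold.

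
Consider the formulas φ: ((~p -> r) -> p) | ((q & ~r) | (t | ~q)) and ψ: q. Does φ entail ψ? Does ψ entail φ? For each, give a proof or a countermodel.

(⇒) fails and (⇐) fails.

(⟹) This fails. Under r = F, q = F, p = F, t = F, the left side is true but the right side is false.

(⟸) This fails. Under r = T, q = T, p = F, t = F, the left side is false but the right side is true.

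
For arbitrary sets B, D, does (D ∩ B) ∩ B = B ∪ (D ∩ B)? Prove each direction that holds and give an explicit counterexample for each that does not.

(⊆) holds; (⊇) fails.

(⟸) This inclusion fails. Take B = {1}, D = ∅; then 1 ∈ B ∪ (D ∩ B) but 1 ∉ (D ∩ B) ∩ B.

(⟹) Let x ∈ (D ∩ B) ∩ B. Then x ∈ B ∩ D, from which x ∈ B ∪ (D ∩ B).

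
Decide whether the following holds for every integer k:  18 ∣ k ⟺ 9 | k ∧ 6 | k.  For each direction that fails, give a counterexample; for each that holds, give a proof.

Both implications hold.

(⇐) Suppose 9 ∣ k and 6 ∣ k. Any common multiple of 9 and 6 is a multiple of their lcm; here lcm(9, 6) = 9·6/gcd(9, 6) = 54/3 = 18, so 18 ∣ k.

(⇒) If 18 ∣ k, write k = 18q. Since 18 = 2·9, k = 9·(2q), so 9 ∣ k; and since 18 = 3·6, k = 6·(3q), so 6 ∣ k.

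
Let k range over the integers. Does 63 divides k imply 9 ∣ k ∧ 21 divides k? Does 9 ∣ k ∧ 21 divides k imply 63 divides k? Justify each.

Both directions hold.

(→) If 63 ∣ k, write k = 63q. Since 63 = 7·9, k = 9·(7q), so 9 ∣ k; and since 63 = 3·21, k = 21·(3q), so 21 ∣ k.

(←) Suppose 9 ∣ k and 21 ∣ k. Any common multiple of 9 and 21 is a multiple of their lcm; here lcm(9, 21) = 9·21/gcd(9, 21) = 189/3 = 63, so 63 ∣ k.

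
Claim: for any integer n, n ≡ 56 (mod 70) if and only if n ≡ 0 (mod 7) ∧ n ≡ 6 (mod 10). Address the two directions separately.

(→) Suppose n ≡ 56 (mod 70); write n = 70j + 56. Since 7 ∣ 70, reducing mod 7 gives n ≡ 56 ≡ 0 (mod 7); since 10 ∣ 70, reducing mod 10 gives n ≡ 56 ≡ 6 (mod 10).

(←) Conversely, if n ≡ 0 (mod 7) and n ≡ 6 (mod 10), then by the Chinese remainder theorem n ≡ 56 (mod 70). This is exactly n ≡ 56 (mod 70).

The biconditional holds.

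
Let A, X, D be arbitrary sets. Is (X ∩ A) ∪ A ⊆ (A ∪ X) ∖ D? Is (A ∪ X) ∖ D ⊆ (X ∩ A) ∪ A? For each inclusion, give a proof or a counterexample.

(⊆) fails and (⊇) fails.

Forward inclusion. This inclusion fails. Take A = {1}, X = ∅, D = {1}; then 1 ∈ (X ∩ A) ∪ A but 1 ∉ (A ∪ X) ∖ D.

Reverse inclusion. This inclusion fails. Take A = ∅, X = {1}, D = ∅; then 1 ∈ (A ∪ X) ∖ D but 1 ∉ (X ∩ A) ∪ A.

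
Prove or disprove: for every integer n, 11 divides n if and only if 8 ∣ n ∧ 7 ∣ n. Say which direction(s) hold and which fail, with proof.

Neither direction holds.

(→) This fails: take n = 11. Certainly 11 ∣ 11, but 8 ∤ 11.

(←) This fails: take n = 56. Both 8 ∣ 56 and 7 ∣ 56, yet 56 is not a multiple of 11 (since 56 = 5·11 + 1), so 11 ∤ 56.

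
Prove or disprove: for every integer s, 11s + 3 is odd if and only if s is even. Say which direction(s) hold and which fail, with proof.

Both directions hold; the statement is true.

(⇒) Suppose 11s + 3 is odd. Since 11 is odd, 11s and s have the same parity, so 11s + 3 ≡ s + 3 (mod 2). As 3 is odd, 11s + 3 is odd exactly when s is even. Thus s is even.

(⇐) Conversely, suppose s is even; write s = 2j. Then 11s + 3 = 11·(2j) + 3 = 2·11j + 3, which is odd.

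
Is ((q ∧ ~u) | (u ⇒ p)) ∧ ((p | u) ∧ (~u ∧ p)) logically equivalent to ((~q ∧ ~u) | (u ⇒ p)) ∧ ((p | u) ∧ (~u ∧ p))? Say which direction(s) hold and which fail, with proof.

Both directions hold.

Forward direction. Assume the antecedent. If q is true, the antecedent forces (q = T, u = F, p = T), and the consequent holds there. If q is false, the antecedent forces (q = F, u = F, p = T), and the consequent holds there. Either way the consequent holds.

Converse. Assume the antecedent. If q is true, the antecedent forces (q = T, u = F, p = T), and the consequent holds there. If q is false, the antecedent forces (q = F, u = F, p = T), and the consequent holds there. Either way the consequent holds.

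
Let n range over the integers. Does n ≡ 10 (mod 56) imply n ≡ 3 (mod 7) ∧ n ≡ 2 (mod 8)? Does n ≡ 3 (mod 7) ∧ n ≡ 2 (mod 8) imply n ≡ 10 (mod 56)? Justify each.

(⟹) Suppose n ≡ 10 (mod 56); write n = 56j + 10. Since 7 ∣ 56, reducing mod 7 gives n ≡ 10 ≡ 3 (mod 7); since 8 ∣ 56, reducing mod 8 gives n ≡ 10 ≡ 2 (mod 8).

(⟸) Conversely, if n ≡ 3 (mod 7) and n ≡ 2 (mod 8), then by the Chinese remainder theorem n ≡ 10 (mod 56). This is exactly n ≡ 10 (mod 56).

Both directions hold; the statement is true.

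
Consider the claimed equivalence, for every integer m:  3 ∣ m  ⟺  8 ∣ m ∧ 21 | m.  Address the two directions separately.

(⇒) fails; (⇐) holds.

(⇐) Suppose 8 ∣ m and 21 ∣ m. Any common multiple of 8 and 21 is a multiple of their lcm; here gcd(8, 21) = 1, so lcm(8, 21) = 8·21 = 168, so 168 ∣ m. Since 3 ∣ 168, it follows that 3 ∣ m.

(⇒) This fails: take m = 3. Certainly 3 ∣ 3, but 8 ∤ 3.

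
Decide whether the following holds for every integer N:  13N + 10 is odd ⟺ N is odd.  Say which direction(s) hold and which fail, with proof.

Equivalent; both directions hold.

(⇐) Suppose N is odd; write N = 2j + 1. Then 13N + 10 = 13·(2j + 1) + 10 = 2·13j + 23, which is odd.

(⇒) Suppose 13N + 10 is odd. Since 13 is odd, 13N and N have the same parity, so 13N + 10 ≡ N + 10 (mod 2). As 10 is even, 13N + 10 is odd exactly when N is odd. Thus N is odd.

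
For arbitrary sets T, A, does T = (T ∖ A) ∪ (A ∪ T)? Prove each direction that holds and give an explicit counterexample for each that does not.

Only the forward inclusion holds.

(⟹) Let x ∈ T. Then either x ∈ T and x ∉ A; or x ∈ T ∩ A. In each case x ∈ (T ∖ A) ∪ (A ∪ T), so T ⊆ (T ∖ A) ∪ (A ∪ T).

(⟸) This inclusion fails. Take T = ∅, A = {1}; then 1 ∈ (T ∖ A) ∪ (A ∪ T) but 1 ∉ T.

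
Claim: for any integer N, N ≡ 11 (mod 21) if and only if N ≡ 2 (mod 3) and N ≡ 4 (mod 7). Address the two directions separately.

Both directions hold; the statement is true.

(→) Suppose N ≡ 11 (mod 21); write N = 21j + 11. Since 3 ∣ 21, reducing mod 3 gives N ≡ 11 ≡ 2 (mod 3); since 7 ∣ 21, reducing mod 7 gives N ≡ 11 ≡ 4 (mod 7).

(←) Conversely, if N ≡ 2 (mod 3) and N ≡ 4 (mod 7), then by the Chinese remainder theorem N ≡ 11 (mod 21). This is exactly N ≡ 11 (mod 21).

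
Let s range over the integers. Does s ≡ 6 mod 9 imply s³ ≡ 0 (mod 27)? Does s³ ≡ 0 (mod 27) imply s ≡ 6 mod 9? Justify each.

Not equivalent: only (⇒) holds.

(⟹) Suppose s ≡ 6 (mod 9). Working modulo 27, s ∈ {6, 15, 24}; for each such r, r³ ≡ 0 (mod 27).

(⟸) This fails: take s = 0. Then 0³ = 0 ≡ 0 (mod 27), yet 0 ≡ 0 (mod 9), not 6.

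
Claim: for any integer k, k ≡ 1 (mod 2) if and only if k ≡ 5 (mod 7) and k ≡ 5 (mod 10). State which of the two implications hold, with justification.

(→) This fails: k = 1 gives 1 ≡ 1 (mod 2) but 1 ≡ 1 (mod 7), so the conjunction on the right does not hold.

(←) Conversely, if k ≡ 5 (mod 7) and k ≡ 5 (mod 10), then by the Chinese remainder theorem k ≡ 5 (mod 70). Since 5 ≡ 1 (mod 2) and 2 ∣ 70, we get k ≡ 1 (mod 2).

The forward direction fails; the converse holds.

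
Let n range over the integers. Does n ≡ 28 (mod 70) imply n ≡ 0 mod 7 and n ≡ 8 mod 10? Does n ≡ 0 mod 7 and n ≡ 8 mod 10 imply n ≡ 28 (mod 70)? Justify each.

Both directions hold.

(→) Suppose n ≡ 28 (mod 70); write n = 70j + 28. Since 7 ∣ 70, reducing mod 7 gives n ≡ 28 ≡ 0 (mod 7); since 10 ∣ 70, reducing mod 10 gives n ≡ 28 ≡ 8 (mod 10).

(←) Conversely, if n ≡ 0 (mod 7) and n ≡ 8 (mod 10), then by the Chinese remainder theorem n ≡ 28 (mod 70). This is exactly n ≡ 28 (mod 70).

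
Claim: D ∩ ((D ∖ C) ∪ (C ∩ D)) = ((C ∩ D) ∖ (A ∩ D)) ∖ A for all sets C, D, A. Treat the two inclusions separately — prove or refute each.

(⟹) This inclusion fails. Take C = ∅, D = {1}, A = ∅; then 1 ∈ D ∩ ((D ∖ C) ∪ (C ∩ D)) but 1 ∉ ((C ∩ D) ∖ (A ∩ D)) ∖ A.

(⟸) Let x ∈ ((C ∩ D) ∖ (A ∩ D)) ∖ A. Then x ∈ C ∩ D and x ∉ A, from which x ∈ D ∩ ((D ∖ C) ∪ (C ∩ D)).

The sets are not equal: only the reverse inclusion holds.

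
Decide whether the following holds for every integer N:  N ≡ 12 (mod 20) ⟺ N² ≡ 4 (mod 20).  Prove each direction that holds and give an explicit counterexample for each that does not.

Only the forward direction holds.

Forward direction. Suppose N ≡ 12 (mod 20). Write N = 20j + 12. Then (20j + 12)² = 400j² + 480j + 144 = 20(20j² + 24j + 7) + 4, so N² ≡ 4 (mod 20).

Converse. This fails: take N = 2. Then 2² = 4 ≡ 4 (mod 20), yet 2 ≡ 2 (mod 20), not 12.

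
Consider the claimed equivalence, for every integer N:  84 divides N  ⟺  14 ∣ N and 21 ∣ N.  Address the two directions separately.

(⟹) If 84 ∣ N, write N = 84q. Since 84 = 6·14, N = 14·(6q), so 14 ∣ N; and since 84 = 4·21, N = 21·(4q), so 21 ∣ N.

(⟸) This fails: take N = 42. Both 14 ∣ 42 and 21 ∣ 42, yet 42 is not a multiple of 84 (since 42 = 0·84 + 42), so 84 ∤ 42.

Not equivalent: only (⇒) holds.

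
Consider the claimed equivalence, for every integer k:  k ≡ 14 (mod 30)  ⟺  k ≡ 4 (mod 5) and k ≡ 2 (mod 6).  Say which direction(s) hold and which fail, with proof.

Forward direction. Suppose k ≡ 14 (mod 30); write k = 30j + 14. Since 5 ∣ 30, reducing mod 5 gives k ≡ 14 ≡ 4 (mod 5); since 6 ∣ 30, reducing mod 6 gives k ≡ 14 ≡ 2 (mod 6).

Converse. If k ≡ 4 (mod 5) and k ≡ 2 (mod 6), then by the Chinese remainder theorem k ≡ 14 (mod 30). This is exactly k ≡ 14 (mod 30).

Both implications hold.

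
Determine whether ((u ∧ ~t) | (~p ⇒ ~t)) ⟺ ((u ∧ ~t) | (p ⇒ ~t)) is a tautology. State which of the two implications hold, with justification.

Both directions fail.

(⇒) This fails. Under u = F, p = T, t = T, the left side is true but the right side is false.

(⇐) This fails. Under u = F, p = F, t = T, the left side is false but the right side is true.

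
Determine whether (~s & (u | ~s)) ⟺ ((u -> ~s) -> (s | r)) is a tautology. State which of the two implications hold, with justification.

[⇒] This fails. Under r = F, s = F, u = F, the left side is true but the right side is false.

[⇐] This fails. Under r = F, s = T, u = F, the left side is false but the right side is true.

(⇒) fails and (⇐) fails.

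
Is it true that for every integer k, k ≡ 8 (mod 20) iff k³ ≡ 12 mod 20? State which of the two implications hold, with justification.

(⟹) Suppose k ≡ 8 (mod 20). Write k = 20j + 8. Then (20j + 8)³ = 8000j³ + 9600j² + 3840j + 512 = 20(400j³ + 480j² + 192j + 25) + 12, so k³ ≡ 12 (mod 20).

(⟸) This fails: take k = 18. Then 18³ = 5832 ≡ 12 (mod 20), yet 18 ≡ 18 (mod 20), not 8.

Only the forward direction holds.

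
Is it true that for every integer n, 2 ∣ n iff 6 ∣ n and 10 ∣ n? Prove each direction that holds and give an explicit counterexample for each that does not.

[⇐] Suppose 6 ∣ n and 10 ∣ n. Any common multiple of 6 and 10 is a multiple of their lcm; here lcm(6, 10) = 6·10/gcd(6, 10) = 60/2 = 30, so 30 ∣ n. Since 2 ∣ 30, it follows that 2 ∣ n.

[⇒] This fails: take n = 2. Certainly 2 ∣ 2, but 6 ∤ 2.

Not equivalent: only (⇐) holds.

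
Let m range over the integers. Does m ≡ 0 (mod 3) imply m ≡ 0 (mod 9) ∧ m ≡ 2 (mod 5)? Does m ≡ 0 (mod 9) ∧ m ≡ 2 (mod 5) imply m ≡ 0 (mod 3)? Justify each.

Only the converse holds.

(⇒) This fails: m = 0 gives 0 ≡ 0 (mod 3) but 0 ≡ 0 (mod 5), so the conjunction on the right does not hold.

(⇐) Conversely, if m ≡ 0 (mod 9) and m ≡ 2 (mod 5), then by the Chinese remainder theorem m ≡ 27 (mod 45). Since 27 ≡ 0 (mod 3) and 3 ∣ 45, we get m ≡ 0 (mod 3).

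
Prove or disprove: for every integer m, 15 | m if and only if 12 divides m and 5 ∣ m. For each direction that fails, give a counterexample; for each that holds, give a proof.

(⇐) Suppose 12 ∣ m and 5 ∣ m. Any common multiple of 12 and 5 is a multiple of their lcm; here gcd(12, 5) = 1, so lcm(12, 5) = 12·5 = 60, so 60 ∣ m. Since 15 ∣ 60, it follows that 15 ∣ m.

(⇒) This fails: take m = 15. Certainly 15 ∣ 15, but 12 ∤ 15.

(⇒) fails; (⇐) holds.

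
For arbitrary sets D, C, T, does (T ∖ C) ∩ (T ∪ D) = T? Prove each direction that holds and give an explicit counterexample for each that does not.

(⊆) holds; (⊇) fails.

Forward inclusion. Let x ∈ (T ∖ C) ∩ (T ∪ D). Then either x ∈ T and x ∉ D, C; or x ∈ D ∩ T and x ∉ C. In each case x ∈ T, so (T ∖ C) ∩ (T ∪ D) ⊆ T.

Reverse inclusion. This inclusion fails. Take D = ∅, C = {1}, T = {1}; then 1 ∈ T but 1 ∉ (T ∖ C) ∩ (T ∪ D).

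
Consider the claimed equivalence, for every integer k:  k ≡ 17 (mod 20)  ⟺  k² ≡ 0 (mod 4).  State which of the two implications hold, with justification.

Both directions fail.

Forward direction. This fails: take k = 17. Then 17 ≡ 17 (mod 20), but 17² = 289 ≡ 1 (mod 4), not 0.

Converse. This fails: take k = 0. Then 0² = 0 ≡ 0 (mod 4), yet 0 ≡ 0 (mod 20), not 17.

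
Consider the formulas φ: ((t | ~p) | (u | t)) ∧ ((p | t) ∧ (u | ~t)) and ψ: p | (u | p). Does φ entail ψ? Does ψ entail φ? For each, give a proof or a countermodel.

Forward direction. Assume the antecedent. If p is true, p | (u | p) reduces to true regardless of the other variables. If p is false, the antecedent forces (p = F, u = T, t = T), and p | (u | p) holds there. Either way p | (u | p) holds.

Converse. This fails. Under p = T, u = F, t = F, the left side is false but the right side is true.

(⇒) holds; (⇐) fails.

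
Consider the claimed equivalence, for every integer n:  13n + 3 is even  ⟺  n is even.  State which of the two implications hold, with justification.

(→) This fails: n = 1 gives 13n + 3 = 16, which is even, but 1 is odd, not even.

(←) This also fails: n = 2 is even, but 13n + 3 = 29 is odd, not even.

(⇒) fails and (⇐) fails.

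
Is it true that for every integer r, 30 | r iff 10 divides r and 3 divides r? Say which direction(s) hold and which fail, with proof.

Forward direction. If 30 ∣ r, write r = 30q. Since 30 = 3·10, r = 10·(3q), so 10 ∣ r; and since 30 = 10·3, r = 3·(10q), so 3 ∣ r.

Converse. Suppose 10 ∣ r and 3 ∣ r. Any common multiple of 10 and 3 is a multiple of their lcm; here gcd(10, 3) = 1, so lcm(10, 3) = 10·3 = 30, so 30 ∣ r.

Both directions hold; the statement is true.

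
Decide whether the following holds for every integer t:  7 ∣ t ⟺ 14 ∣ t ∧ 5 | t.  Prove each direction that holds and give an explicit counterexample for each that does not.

Not equivalent: only (⇐) holds.

(⇒) This fails: take t = 7. Certainly 7 ∣ 7, but 14 ∤ 7.

(⇐) Suppose 14 ∣ t and 5 ∣ t. Any common multiple of 14 and 5 is a multiple of their lcm; here gcd(14, 5) = 1, so lcm(14, 5) = 14·5 = 70, so 70 ∣ t. Since 7 ∣ 70, it follows that 7 ∣ t.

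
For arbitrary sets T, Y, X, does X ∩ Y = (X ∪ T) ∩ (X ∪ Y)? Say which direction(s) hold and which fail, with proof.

Forward inclusion. Let x ∈ X ∩ Y. Then either x ∈ Y ∩ X and x ∉ T; or x ∈ T ∩ Y ∩ X. In each case x ∈ (X ∪ T) ∩ (X ∪ Y), so X ∩ Y ⊆ (X ∪ T) ∩ (X ∪ Y).

Reverse inclusion. This inclusion fails. Take T = {1}, Y = {1}, X = ∅; then 1 ∈ (X ∪ T) ∩ (X ∪ Y) but 1 ∉ X ∩ Y.

Only the forward inclusion holds.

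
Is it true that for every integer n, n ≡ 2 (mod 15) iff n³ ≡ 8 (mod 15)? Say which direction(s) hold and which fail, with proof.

(→) Suppose n ≡ 2 (mod 15). Write n = 15j + 2. Then (15j + 2)³ = 3375j³ + 1350j² + 180j + 8 = 15(225j³ + 90j² + 12j) + 8, so n³ ≡ 8 (mod 15).

(←) Conversely, suppose n³ ≡ 8 (mod 15). The only residue r in {0, …, 14} with r³ ≡ 8 (mod 15) is r = 2, so n ≡ 2 (mod 15).

The biconditional holds.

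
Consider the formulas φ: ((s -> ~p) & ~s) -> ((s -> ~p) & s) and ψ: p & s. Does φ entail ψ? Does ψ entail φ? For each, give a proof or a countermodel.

Only the converse holds.

(←) Assume the antecedent. If p is true, the antecedent forces (p = T, s = T), and the consequent holds there. If p is false, the antecedent cannot hold. Either way the consequent holds.

(→) This fails. Under p = F, s = T, the left side is true but the right side is false.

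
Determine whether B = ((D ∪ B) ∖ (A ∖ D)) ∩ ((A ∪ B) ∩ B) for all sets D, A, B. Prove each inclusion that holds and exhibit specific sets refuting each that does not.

Only the reverse inclusion holds.

(⊇) Let x ∈ ((D ∪ B) ∖ (A ∖ D)) ∩ ((A ∪ B) ∩ B). Then either x ∈ B and x ∉ D, A; or x ∈ D ∩ B and x ∉ A; or x ∈ D ∩ A ∩ B. In each case x ∈ B, so ((D ∪ B) ∖ (A ∖ D)) ∩ ((A ∪ B) ∩ B) ⊆ B.

(⊆) This inclusion fails. Take D = ∅, A = {1}, B = {1}; then 1 ∈ B but 1 ∉ ((D ∪ B) ∖ (A ∖ D)) ∩ ((A ∪ B) ∩ B).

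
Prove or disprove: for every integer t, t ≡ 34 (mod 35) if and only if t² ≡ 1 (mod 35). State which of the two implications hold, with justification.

(⇒) holds; (⇐) fails.

Forward direction. Suppose t ≡ 34 (mod 35). Write t = 35j + 34. Then (35j + 34)² = 1225j² + 2380j + 1156 = 35(35j² + 68j + 33) + 1, so t² ≡ 1 (mod 35).

Converse. This fails: take t = 1. Then 1² = 1 ≡ 1 (mod 35), yet 1 ≡ 1 (mod 35), not 34.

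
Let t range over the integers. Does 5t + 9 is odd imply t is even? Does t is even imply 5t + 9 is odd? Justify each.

(→) Suppose 5t + 9 is odd. Since 5 is odd, 5t and t have the same parity, so 5t + 9 ≡ t + 9 (mod 2). As 9 is odd, 5t + 9 is odd exactly when t is even. Thus t is even.

(←) Conversely, suppose t is even; write t = 2j. Then 5t + 9 = 5·(2j) + 9 = 2·5j + 9, which is odd.

The biconditional holds.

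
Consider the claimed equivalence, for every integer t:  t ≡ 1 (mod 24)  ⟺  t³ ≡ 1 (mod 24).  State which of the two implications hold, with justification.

The biconditional holds.

(⟸) Suppose t³ ≡ 1 (mod 24). The only residue r in {0, …, 23} with r³ ≡ 1 (mod 24) is r = 1, so t ≡ 1 (mod 24).

(⟹) Suppose t ≡ 1 (mod 24). Write t = 24j + 1. Then (24j + 1)³ = 13824j³ + 1728j² + 72j + 1 = 24(576j³ + 72j² + 3j) + 1, so t³ ≡ 1 (mod 24).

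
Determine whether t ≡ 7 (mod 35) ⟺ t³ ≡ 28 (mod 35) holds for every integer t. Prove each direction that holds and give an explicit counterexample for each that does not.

Both implications hold.

Forward direction. Suppose t ≡ 7 (mod 35). Write t = 35j + 7. Then (35j + 7)³ = 42875j³ + 25725j² + 5145j + 343 = 35(1225j³ + 735j² + 147j + 9) + 28, so t³ ≡ 28 (mod 35).

Converse. Suppose t³ ≡ 28 (mod 35). The only residue r in {0, …, 34} with r³ ≡ 28 (mod 35) is r = 7, so t ≡ 7 (mod 35).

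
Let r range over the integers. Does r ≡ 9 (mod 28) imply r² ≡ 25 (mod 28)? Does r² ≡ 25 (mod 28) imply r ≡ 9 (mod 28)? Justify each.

Not equivalent: only (⇒) holds.

Forward direction. Suppose r ≡ 9 (mod 28). Write r = 28j + 9. Then (28j + 9)² = 784j² + 504j + 81 = 28(28j² + 18j + 2) + 25, so r² ≡ 25 (mod 28).

Converse. This fails: take r = 5. Then 5² = 25 ≡ 25 (mod 28), yet 5 ≡ 5 (mod 28), not 9.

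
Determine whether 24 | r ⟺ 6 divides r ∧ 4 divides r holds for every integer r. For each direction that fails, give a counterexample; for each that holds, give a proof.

(⇒) If 24 ∣ r, write r = 24q. Since 24 = 4·6, r = 6·(4q), so 6 ∣ r; and since 24 = 6·4, r = 4·(6q), so 4 ∣ r.

(⇐) This fails: take r = 12. Both 6 ∣ 12 and 4 ∣ 12, yet 12 is not a multiple of 24 (since 12 = 0·24 + 12), so 24 ∤ 12.

Not equivalent: only (⇒) holds.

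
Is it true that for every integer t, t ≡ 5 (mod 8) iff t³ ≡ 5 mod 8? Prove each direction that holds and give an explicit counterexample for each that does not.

Both directions hold; the statement is true.

(→) Suppose t ≡ 5 (mod 8). Write t = 8j + 5. Then (8j + 5)³ = 512j³ + 960j² + 600j + 125 = 8(64j³ + 120j² + 75j + 15) + 5, so t³ ≡ 5 (mod 8).

(←) For the converse, argue contrapositively. If t ≢ 5 (mod 8), then t is congruent to one of 0, 1, 2, 3, 4, 6, 7 modulo 8, and these give t³ ≡ 0, 1, 0, 3, 0, 0, 7 respectively — never 5.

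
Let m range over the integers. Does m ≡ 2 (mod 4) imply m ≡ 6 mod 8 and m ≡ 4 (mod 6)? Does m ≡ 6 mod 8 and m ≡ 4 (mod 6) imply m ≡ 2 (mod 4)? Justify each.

Forward direction. This fails: m = 2 gives 2 ≡ 2 (mod 4) but 2 ≡ 2 (mod 8), so the conjunction on the right does not hold.

Converse. If m ≡ 6 (mod 8) and m ≡ 4 (mod 6), then by the Chinese remainder theorem m ≡ 22 (mod 24). Since 22 ≡ 2 (mod 4) and 4 ∣ 24, we get m ≡ 2 (mod 4).

(⇒) fails; (⇐) holds.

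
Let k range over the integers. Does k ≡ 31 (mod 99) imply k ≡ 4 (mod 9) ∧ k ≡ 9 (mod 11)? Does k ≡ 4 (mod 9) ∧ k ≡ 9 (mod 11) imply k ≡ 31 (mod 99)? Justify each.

(⇒) Suppose k ≡ 31 (mod 99); write k = 99j + 31. Since 9 ∣ 99, reducing mod 9 gives k ≡ 31 ≡ 4 (mod 9); since 11 ∣ 99, reducing mod 11 gives k ≡ 31 ≡ 9 (mod 11).

(⇐) Conversely, if k ≡ 4 (mod 9) and k ≡ 9 (mod 11), then by the Chinese remainder theorem k ≡ 31 (mod 99). This is exactly k ≡ 31 (mod 99).

Both directions hold; the statement is true.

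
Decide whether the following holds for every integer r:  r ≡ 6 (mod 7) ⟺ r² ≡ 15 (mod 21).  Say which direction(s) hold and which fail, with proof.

(⇒) fails and (⇐) fails.

(⇒) This fails: take r = 13. Then 13 ≡ 6 (mod 7), but 13² = 169 ≡ 1 (mod 21), not 15.

(⇐) This fails: take r = 15. Then 15² = 225 ≡ 15 (mod 21), yet 15 ≡ 1 (mod 7), not 6.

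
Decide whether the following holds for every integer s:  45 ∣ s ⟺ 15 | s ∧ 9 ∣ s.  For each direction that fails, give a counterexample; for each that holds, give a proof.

(⇐) Suppose 15 ∣ s and 9 ∣ s. Any common multiple of 15 and 9 is a multiple of their lcm; here lcm(15, 9) = 15·9/gcd(15, 9) = 135/3 = 45, so 45 ∣ s.

(⇒) If 45 ∣ s, write s = 45q. Since 45 = 3·15, s = 15·(3q), so 15 ∣ s; and since 45 = 5·9, s = 9·(5q), so 9 ∣ s.

Both directions hold; the statement is true.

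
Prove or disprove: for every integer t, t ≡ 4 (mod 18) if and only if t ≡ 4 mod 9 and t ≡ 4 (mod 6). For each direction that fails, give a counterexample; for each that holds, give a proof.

Both implications hold.

(⇒) Suppose t ≡ 4 (mod 18); write t = 18j + 4. Since 9 ∣ 18, reducing mod 9 gives t ≡ 4 (mod 9); since 6 ∣ 18, reducing mod 6 gives t ≡ 4 (mod 6).

(⇐) Conversely, if t ≡ 4 (mod 9) and t ≡ 4 (mod 6), then by the Chinese remainder theorem t ≡ 4 (mod 18). This is exactly t ≡ 4 (mod 18).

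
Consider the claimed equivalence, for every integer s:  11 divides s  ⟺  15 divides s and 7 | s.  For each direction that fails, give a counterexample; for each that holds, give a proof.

Neither direction holds.

(⟹) This fails: take s = 11. Certainly 11 ∣ 11, but 15 ∤ 11.

(⟸) This fails: take s = 105. Both 15 ∣ 105 and 7 ∣ 105, yet 105 is not a multiple of 11 (since 105 = 9·11 + 6), so 11 ∤ 105.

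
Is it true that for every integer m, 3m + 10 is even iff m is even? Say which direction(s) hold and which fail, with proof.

(⇐) Suppose m is even; write m = 2j. Then 3m + 10 = 3·(2j) + 10 = 2·3j + 10, which is even.

(⇒) Suppose 3m + 10 is even. Since 3 is odd, 3m and m have the same parity, so 3m + 10 ≡ m + 10 (mod 2). As 10 is even, 3m + 10 is even exactly when m is even. Thus m is even.

Both implications hold.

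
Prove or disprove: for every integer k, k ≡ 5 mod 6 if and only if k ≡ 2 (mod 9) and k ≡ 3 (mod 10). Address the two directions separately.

Not equivalent: only (⇐) holds.

(⟹) This fails: k = 65 gives 65 ≡ 5 (mod 6) but 65 ≡ 5 (mod 10), so the conjunction on the right does not hold.

(⟸) Conversely, if k ≡ 2 (mod 9) and k ≡ 3 (mod 10), then by the Chinese remainder theorem k ≡ 83 (mod 90). Since 83 ≡ 5 (mod 6) and 6 ∣ 90, we get k ≡ 5 (mod 6).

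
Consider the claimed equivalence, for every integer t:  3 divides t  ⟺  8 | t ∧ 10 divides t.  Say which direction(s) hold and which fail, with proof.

(⟹) This fails: take t = 3. Certainly 3 ∣ 3, but 8 ∤ 3.

(⟸) This fails: take t = 40. Both 8 ∣ 40 and 10 ∣ 40, yet 40 is not a multiple of 3 (since 40 = 13·3 + 1), so 3 ∤ 40.

Both directions fail.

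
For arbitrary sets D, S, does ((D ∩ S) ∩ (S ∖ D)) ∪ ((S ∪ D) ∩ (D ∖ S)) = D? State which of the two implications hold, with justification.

(⊆) holds; (⊇) fails.

(⊆) Let x ∈ ((D ∩ S) ∩ (S ∖ D)) ∪ ((S ∪ D) ∩ (D ∖ S)). Then x ∈ D and x ∉ S, from which x ∈ D.

(⊇) This inclusion fails. Take D = {1}, S = {1}; then 1 ∈ D but 1 ∉ ((D ∩ S) ∩ (S ∖ D)) ∪ ((S ∪ D) ∩ (D ∖ S)).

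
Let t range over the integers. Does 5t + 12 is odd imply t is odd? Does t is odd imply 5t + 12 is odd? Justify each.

[⇐] Suppose t is odd; write t = 2j + 1. Then 5t + 12 = 5·(2j + 1) + 12 = 2·5j + 17, which is odd.

[⇒] Suppose 5t + 12 is odd. Since 5 is odd, 5t and t have the same parity, so 5t + 12 ≡ t + 12 (mod 2). As 12 is even, 5t + 12 is odd exactly when t is odd. Thus t is odd.

The biconditional holds.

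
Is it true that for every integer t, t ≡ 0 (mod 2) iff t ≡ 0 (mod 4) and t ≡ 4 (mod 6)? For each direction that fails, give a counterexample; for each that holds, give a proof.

(⟸) If t ≡ 0 (mod 4) and t ≡ 4 (mod 6), then by the Chinese remainder theorem t ≡ 4 (mod 12). Since 4 ≡ 0 (mod 2) and 2 ∣ 12, we get t ≡ 0 (mod 2).

(⟹) This fails: t = 0 gives 0 ≡ 0 (mod 2) but 0 ≡ 0 (mod 6), so the conjunction on the right does not hold.

(⇒) fails; (⇐) holds.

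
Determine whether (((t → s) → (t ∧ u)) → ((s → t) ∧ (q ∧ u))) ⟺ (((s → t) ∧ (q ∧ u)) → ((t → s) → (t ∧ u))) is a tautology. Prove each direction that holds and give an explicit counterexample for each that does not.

(⇒) This fails. Under q = T, u = T, t = F, s = F, the left side is true but the right side is false.

(⇐) This fails. Under q = F, u = F, t = T, s = F, the left side is false but the right side is true.

Neither implication holds.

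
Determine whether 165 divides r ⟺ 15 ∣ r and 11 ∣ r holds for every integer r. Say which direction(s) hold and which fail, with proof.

Both implications hold.

(⇒) If 165 ∣ r, write r = 165q. Since 165 = 11·15, r = 15·(11q), so 15 ∣ r; and since 165 = 15·11, r = 11·(15q), so 11 ∣ r.

(⇐) Suppose 15 ∣ r and 11 ∣ r. Any common multiple of 15 and 11 is a multiple of their lcm; here gcd(15, 11) = 1, so lcm(15, 11) = 15·11 = 165, so 165 ∣ r.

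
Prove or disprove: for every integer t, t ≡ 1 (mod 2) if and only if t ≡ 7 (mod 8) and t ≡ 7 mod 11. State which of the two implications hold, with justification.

Not equivalent: only (⇐) holds.

(⇒) This fails: t = 1 gives 1 ≡ 1 (mod 2) but 1 ≡ 1 (mod 8), so the conjunction on the right does not hold.

(⇐) Conversely, if t ≡ 7 (mod 8) and t ≡ 7 (mod 11), then by the Chinese remainder theorem t ≡ 7 (mod 88). Since 7 ≡ 1 (mod 2) and 2 ∣ 88, we get t ≡ 1 (mod 2).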